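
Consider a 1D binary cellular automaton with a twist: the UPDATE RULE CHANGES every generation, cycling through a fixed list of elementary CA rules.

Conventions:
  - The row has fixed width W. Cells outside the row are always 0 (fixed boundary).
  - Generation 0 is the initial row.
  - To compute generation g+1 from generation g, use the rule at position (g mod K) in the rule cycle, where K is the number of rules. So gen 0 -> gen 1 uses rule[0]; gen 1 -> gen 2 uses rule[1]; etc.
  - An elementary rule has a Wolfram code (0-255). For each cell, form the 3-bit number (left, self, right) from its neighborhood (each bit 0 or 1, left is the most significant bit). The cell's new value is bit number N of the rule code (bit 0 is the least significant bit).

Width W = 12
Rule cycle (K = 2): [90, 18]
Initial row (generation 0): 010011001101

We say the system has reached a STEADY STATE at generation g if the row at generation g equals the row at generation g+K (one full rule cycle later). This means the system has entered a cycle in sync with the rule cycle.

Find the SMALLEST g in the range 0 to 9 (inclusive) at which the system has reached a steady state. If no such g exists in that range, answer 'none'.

Gen 0: 010011001101
Gen 1 (rule 90): 101111111100
Gen 2 (rule 18): 000000000010
Gen 3 (rule 90): 000000000101
Gen 4 (rule 18): 000000001000
Gen 5 (rule 90): 000000010100
Gen 6 (rule 18): 000000100010
Gen 7 (rule 90): 000001010101
Gen 8 (rule 18): 000010000000
Gen 9 (rule 90): 000101000000
Gen 10 (rule 18): 001000100000
Gen 11 (rule 90): 010101010000

Answer: none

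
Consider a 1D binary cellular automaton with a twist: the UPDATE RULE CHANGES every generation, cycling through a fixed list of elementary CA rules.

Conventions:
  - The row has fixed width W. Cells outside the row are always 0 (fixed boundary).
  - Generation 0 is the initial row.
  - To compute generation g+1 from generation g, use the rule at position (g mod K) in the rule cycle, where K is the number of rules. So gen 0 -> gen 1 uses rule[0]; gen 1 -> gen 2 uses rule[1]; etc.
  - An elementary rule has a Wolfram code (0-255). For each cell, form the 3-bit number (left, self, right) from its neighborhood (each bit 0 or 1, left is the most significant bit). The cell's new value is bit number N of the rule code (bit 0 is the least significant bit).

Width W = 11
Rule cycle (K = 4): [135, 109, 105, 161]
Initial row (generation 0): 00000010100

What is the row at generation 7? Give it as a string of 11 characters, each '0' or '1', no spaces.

Gen 0: 00000010100
Gen 1 (rule 135): 11111110101
Gen 2 (rule 109): 10000011111
Gen 3 (rule 105): 00111010001
Gen 4 (rule 161): 10010100100
Gen 5 (rule 135): 10110101101
Gen 6 (rule 109): 11111111111
Gen 7 (rule 105): 10000000001

Answer: 10000000001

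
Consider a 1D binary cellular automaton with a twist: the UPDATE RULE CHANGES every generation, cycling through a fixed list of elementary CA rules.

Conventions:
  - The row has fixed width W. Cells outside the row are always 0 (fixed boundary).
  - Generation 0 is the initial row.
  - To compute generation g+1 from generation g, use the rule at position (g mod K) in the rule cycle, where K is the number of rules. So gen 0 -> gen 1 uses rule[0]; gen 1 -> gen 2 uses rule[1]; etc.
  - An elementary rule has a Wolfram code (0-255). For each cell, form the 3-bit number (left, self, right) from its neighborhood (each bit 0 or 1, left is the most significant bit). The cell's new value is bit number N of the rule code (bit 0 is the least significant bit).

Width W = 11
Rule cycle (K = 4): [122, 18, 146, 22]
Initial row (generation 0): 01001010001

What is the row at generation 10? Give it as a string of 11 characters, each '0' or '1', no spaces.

Gen 0: 01001010001
Gen 1 (rule 122): 10110101010
Gen 2 (rule 18): 00000000001
Gen 3 (rule 146): 00000000010
Gen 4 (rule 22): 00000000111
Gen 5 (rule 122): 00000001101
Gen 6 (rule 18): 00000010000
Gen 7 (rule 146): 00000101000
Gen 8 (rule 22): 00001101100
Gen 9 (rule 122): 00011111110
Gen 10 (rule 18): 00100000001

Answer: 00100000001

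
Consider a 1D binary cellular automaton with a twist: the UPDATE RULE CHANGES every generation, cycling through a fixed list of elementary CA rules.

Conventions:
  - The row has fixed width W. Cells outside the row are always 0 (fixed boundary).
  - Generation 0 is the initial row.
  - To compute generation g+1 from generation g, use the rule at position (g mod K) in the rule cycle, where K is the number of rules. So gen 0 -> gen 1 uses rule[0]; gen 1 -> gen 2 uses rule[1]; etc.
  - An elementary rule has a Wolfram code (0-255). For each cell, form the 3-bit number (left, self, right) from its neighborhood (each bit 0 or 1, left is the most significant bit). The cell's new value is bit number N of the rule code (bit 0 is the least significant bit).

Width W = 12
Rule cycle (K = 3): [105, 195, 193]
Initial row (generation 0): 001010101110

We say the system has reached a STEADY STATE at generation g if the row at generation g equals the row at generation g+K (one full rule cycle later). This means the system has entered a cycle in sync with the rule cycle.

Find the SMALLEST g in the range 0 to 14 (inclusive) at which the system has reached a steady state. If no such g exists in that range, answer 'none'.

Gen 0: 001010101110
Gen 1 (rule 105): 100101011010
Gen 2 (rule 195): 001000001000
Gen 3 (rule 193): 100011100011
Gen 4 (rule 105): 001010101011
Gen 5 (rule 195): 110000000001
Gen 6 (rule 193): 010111111100
Gen 7 (rule 105): 001100000101
Gen 8 (rule 195): 110101111000
Gen 9 (rule 193): 010000111011
Gen 10 (rule 105): 000110101111
Gen 11 (rule 195): 111010000111
Gen 12 (rule 193): 011000110011
Gen 13 (rule 105): 011010110011
Gen 14 (rule 195): 101000010101
Gen 15 (rule 193): 000011000000
Gen 16 (rule 105): 111011011111
Gen 17 (rule 195): 011001001111

Answer: none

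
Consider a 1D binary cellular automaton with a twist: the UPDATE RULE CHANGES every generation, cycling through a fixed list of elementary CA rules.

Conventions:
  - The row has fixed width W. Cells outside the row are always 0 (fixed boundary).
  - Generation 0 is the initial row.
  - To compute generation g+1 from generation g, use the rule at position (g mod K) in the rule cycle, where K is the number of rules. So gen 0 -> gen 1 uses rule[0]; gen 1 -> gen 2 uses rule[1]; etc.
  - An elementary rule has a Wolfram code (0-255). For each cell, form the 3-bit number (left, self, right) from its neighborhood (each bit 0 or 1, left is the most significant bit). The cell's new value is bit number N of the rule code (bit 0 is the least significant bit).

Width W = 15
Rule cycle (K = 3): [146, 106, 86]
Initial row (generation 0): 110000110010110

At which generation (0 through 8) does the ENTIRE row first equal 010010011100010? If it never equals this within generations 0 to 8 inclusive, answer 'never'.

Gen 0: 110000110010110
Gen 1 (rule 146): 001001001100001
Gen 2 (rule 106): 010010011100010
Gen 3 (rule 86): 111111100110111
Gen 4 (rule 146): 011111011000010
Gen 5 (rule 106): 110001111000100
Gen 6 (rule 86): 011010001101110
Gen 7 (rule 146): 100001010000101
Gen 8 (rule 106): 000010100001010

Answer: 2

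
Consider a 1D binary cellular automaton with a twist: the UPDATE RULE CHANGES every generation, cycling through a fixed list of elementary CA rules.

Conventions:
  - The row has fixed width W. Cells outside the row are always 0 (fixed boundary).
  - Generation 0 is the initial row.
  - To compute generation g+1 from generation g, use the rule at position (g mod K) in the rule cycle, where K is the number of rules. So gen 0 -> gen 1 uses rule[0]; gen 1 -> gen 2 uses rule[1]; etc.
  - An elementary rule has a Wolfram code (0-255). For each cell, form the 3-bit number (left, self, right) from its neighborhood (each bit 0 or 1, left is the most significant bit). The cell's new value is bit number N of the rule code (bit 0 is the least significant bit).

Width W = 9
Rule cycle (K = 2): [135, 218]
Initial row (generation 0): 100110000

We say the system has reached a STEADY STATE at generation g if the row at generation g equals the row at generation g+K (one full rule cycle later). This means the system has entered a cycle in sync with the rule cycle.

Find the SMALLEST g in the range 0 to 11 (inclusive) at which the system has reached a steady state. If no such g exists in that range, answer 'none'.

Answer: 4

Derivation:
Gen 0: 100110000
Gen 1 (rule 135): 101000111
Gen 2 (rule 218): 000101111
Gen 3 (rule 135): 111100110
Gen 4 (rule 218): 111111111
Gen 5 (rule 135): 011111110
Gen 6 (rule 218): 111111111
Gen 7 (rule 135): 011111110
Gen 8 (rule 218): 111111111
Gen 9 (rule 135): 011111110
Gen 10 (rule 218): 111111111
Gen 11 (rule 135): 011111110
Gen 12 (rule 218): 111111111
Gen 13 (rule 135): 011111110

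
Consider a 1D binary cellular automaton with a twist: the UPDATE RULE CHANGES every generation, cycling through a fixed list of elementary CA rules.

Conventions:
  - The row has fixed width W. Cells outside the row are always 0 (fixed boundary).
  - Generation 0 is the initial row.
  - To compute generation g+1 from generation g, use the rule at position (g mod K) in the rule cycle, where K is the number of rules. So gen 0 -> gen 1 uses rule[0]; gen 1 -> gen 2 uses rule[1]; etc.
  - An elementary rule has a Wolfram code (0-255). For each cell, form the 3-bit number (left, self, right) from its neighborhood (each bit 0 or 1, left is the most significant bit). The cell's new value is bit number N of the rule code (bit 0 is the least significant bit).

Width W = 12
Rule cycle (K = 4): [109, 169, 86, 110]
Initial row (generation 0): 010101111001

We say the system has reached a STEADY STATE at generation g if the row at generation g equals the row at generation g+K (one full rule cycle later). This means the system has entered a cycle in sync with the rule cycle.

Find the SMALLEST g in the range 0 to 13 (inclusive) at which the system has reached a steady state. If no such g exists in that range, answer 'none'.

Answer: none

Derivation:
Gen 0: 010101111001
Gen 1 (rule 109): 011111001001
Gen 2 (rule 169): 011110000000
Gen 3 (rule 86): 100011000000
Gen 4 (rule 110): 100111000000
Gen 5 (rule 109): 100101011111
Gen 6 (rule 169): 000010111110
Gen 7 (rule 86): 000110000011
Gen 8 (rule 110): 001110000111
Gen 9 (rule 109): 101010110101
Gen 10 (rule 169): 010101101010
Gen 11 (rule 86): 110100101011
Gen 12 (rule 110): 111101111111
Gen 13 (rule 109): 100111000001
Gen 14 (rule 169): 000110011100
Gen 15 (rule 86): 001011100110
Gen 16 (rule 110): 011110101110
Gen 17 (rule 109): 010011111010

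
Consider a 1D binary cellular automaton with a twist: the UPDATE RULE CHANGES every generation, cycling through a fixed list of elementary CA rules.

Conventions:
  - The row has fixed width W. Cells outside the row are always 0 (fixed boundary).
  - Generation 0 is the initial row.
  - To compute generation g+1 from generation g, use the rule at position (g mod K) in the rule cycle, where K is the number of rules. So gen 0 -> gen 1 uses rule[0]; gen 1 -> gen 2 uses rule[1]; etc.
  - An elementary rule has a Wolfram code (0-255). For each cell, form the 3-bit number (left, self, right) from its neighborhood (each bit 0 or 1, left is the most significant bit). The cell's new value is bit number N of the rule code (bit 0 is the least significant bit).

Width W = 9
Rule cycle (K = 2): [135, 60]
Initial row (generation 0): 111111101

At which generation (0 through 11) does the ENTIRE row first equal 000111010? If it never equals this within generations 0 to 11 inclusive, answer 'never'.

Answer: 7

Derivation:
Gen 0: 111111101
Gen 1 (rule 135): 011111001
Gen 2 (rule 60): 010000101
Gen 3 (rule 135): 110111101
Gen 4 (rule 60): 101100011
Gen 5 (rule 135): 100001100
Gen 6 (rule 60): 110001010
Gen 7 (rule 135): 000111010
Gen 8 (rule 60): 000100111
Gen 9 (rule 135): 111101010
Gen 10 (rule 60): 100011111
Gen 11 (rule 135): 101101110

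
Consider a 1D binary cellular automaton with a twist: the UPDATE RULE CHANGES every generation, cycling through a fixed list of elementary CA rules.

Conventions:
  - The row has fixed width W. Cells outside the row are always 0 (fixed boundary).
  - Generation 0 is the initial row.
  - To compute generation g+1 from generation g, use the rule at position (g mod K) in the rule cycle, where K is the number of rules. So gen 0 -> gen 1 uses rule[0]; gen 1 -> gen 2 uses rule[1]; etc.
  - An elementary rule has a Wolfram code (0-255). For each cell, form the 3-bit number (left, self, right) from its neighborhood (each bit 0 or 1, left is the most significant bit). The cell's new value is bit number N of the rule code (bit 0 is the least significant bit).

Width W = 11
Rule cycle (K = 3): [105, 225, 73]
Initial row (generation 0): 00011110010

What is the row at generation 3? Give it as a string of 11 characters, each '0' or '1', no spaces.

Gen 0: 00011110010
Gen 1 (rule 105): 11010010000
Gen 2 (rule 225): 01100000111
Gen 3 (rule 73): 01101110101

Answer: 01101110101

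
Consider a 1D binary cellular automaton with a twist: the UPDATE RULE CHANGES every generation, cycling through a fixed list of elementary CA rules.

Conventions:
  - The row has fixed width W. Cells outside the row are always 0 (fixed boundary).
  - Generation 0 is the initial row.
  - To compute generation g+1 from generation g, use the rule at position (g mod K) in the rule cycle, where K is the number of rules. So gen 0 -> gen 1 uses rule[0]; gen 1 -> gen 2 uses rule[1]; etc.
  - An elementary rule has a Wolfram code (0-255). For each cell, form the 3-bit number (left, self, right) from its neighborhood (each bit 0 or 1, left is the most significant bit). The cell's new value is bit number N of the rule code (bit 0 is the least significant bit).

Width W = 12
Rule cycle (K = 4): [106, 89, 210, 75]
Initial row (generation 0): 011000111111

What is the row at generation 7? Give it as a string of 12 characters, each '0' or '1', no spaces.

Answer: 000100011101

Derivation:
Gen 0: 011000111111
Gen 1 (rule 106): 111001100001
Gen 2 (rule 89): 101101111100
Gen 3 (rule 210): 000100111110
Gen 4 (rule 75): 111001100010
Gen 5 (rule 106): 101011100100
Gen 6 (rule 89): 000010110011
Gen 7 (rule 210): 000100011101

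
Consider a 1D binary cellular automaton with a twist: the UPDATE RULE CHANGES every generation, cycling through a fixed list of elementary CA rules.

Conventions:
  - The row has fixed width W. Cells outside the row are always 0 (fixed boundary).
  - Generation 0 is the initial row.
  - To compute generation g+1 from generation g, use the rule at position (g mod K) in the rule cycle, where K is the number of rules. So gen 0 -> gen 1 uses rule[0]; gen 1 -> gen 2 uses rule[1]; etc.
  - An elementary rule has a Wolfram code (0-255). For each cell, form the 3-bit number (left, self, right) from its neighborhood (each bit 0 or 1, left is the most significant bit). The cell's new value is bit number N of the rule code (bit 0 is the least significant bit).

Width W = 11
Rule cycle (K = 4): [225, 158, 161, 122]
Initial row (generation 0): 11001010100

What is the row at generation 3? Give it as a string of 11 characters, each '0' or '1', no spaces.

Gen 0: 11001010100
Gen 1 (rule 225): 01000101001
Gen 2 (rule 158): 11101101111
Gen 3 (rule 161): 01010010110

Answer: 01010010110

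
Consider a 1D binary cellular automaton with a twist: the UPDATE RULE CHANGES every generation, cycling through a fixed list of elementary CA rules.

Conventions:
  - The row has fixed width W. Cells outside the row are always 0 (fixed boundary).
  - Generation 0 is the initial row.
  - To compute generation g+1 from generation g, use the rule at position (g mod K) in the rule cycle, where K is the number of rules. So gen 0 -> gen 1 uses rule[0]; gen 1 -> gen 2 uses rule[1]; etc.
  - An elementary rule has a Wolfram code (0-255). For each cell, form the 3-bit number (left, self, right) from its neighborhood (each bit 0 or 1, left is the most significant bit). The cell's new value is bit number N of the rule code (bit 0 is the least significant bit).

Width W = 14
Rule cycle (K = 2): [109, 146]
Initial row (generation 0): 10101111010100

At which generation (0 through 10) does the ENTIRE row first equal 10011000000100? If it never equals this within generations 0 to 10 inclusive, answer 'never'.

Answer: never

Derivation:
Gen 0: 10101111010100
Gen 1 (rule 109): 11111001111101
Gen 2 (rule 146): 01110110111000
Gen 3 (rule 109): 01011111101011
Gen 4 (rule 146): 10001111000000
Gen 5 (rule 109): 10101001011111
Gen 6 (rule 146): 00000110001110
Gen 7 (rule 109): 11110110101010
Gen 8 (rule 146): 01100000000001
Gen 9 (rule 109): 01101111111101
Gen 10 (rule 146): 10000111111000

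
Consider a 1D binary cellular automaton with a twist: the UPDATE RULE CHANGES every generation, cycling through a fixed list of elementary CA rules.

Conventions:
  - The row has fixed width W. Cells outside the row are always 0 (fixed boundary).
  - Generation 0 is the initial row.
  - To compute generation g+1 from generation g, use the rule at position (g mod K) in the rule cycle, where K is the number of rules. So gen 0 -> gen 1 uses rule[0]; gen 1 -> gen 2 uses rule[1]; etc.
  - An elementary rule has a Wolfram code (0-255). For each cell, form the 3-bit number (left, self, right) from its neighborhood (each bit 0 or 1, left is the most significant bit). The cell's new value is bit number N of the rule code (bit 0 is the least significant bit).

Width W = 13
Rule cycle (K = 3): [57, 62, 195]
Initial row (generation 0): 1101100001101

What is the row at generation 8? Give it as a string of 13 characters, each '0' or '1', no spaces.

Answer: 1110000011010

Derivation:
Gen 0: 1101100001101
Gen 1 (rule 57): 1011011101010
Gen 2 (rule 62): 1110110011111
Gen 3 (rule 195): 0110010101111
Gen 4 (rule 57): 0101001011000
Gen 5 (rule 62): 1111111110100
Gen 6 (rule 195): 0111111110001
Gen 7 (rule 57): 0100000001100
Gen 8 (rule 62): 1110000011010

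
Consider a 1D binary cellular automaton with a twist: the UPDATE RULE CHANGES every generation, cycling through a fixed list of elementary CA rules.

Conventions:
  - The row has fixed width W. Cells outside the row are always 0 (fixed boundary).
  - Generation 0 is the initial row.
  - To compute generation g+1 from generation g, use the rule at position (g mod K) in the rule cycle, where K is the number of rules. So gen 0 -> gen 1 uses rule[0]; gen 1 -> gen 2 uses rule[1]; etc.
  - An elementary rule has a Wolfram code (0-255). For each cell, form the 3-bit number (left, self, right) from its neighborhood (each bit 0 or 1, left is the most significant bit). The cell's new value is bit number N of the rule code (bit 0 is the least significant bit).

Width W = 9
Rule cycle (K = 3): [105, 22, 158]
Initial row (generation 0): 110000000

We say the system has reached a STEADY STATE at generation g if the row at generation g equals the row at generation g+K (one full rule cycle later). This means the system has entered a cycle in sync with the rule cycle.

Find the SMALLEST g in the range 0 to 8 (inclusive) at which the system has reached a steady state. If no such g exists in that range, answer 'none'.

Answer: 2

Derivation:
Gen 0: 110000000
Gen 1 (rule 105): 110111111
Gen 2 (rule 22): 000000000
Gen 3 (rule 158): 000000000
Gen 4 (rule 105): 111111111
Gen 5 (rule 22): 000000000
Gen 6 (rule 158): 000000000
Gen 7 (rule 105): 111111111
Gen 8 (rule 22): 000000000
Gen 9 (rule 158): 000000000
Gen 10 (rule 105): 111111111
Gen 11 (rule 22): 000000000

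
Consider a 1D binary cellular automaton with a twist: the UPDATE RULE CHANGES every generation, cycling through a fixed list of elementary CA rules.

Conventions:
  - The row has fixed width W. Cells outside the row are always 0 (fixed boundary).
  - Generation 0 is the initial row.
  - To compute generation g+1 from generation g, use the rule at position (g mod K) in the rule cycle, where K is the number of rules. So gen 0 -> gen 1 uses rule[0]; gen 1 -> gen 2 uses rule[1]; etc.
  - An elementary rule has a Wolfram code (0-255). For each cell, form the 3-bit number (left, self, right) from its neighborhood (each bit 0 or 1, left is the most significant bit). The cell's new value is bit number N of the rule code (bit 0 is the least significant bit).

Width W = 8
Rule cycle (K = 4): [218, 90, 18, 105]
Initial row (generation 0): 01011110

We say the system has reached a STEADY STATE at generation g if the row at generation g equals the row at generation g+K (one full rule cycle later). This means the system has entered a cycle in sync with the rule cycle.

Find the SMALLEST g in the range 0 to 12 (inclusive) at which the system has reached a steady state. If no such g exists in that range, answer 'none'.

Gen 0: 01011110
Gen 1 (rule 218): 10011111
Gen 2 (rule 90): 01110001
Gen 3 (rule 18): 10001010
Gen 4 (rule 105): 00100100
Gen 5 (rule 218): 01011010
Gen 6 (rule 90): 10011001
Gen 7 (rule 18): 01100110
Gen 8 (rule 105): 01100110
Gen 9 (rule 218): 11111111
Gen 10 (rule 90): 10000001
Gen 11 (rule 18): 01000010
Gen 12 (rule 105): 00011000
Gen 13 (rule 218): 00111100
Gen 14 (rule 90): 01100110
Gen 15 (rule 18): 10011001
Gen 16 (rule 105): 00011000

Answer: 12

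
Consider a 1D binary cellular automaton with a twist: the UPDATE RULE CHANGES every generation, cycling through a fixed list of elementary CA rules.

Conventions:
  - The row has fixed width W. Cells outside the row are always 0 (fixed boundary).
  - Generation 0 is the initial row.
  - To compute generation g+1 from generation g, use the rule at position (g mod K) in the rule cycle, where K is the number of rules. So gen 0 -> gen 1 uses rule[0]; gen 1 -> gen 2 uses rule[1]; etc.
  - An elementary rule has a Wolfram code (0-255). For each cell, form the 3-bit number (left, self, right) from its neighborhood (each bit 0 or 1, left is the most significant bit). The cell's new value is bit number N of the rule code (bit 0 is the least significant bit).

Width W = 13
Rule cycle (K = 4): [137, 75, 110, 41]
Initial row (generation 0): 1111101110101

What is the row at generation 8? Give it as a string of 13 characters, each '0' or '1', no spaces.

Gen 0: 1111101110101
Gen 1 (rule 137): 1111001100000
Gen 2 (rule 75): 1001011101111
Gen 3 (rule 110): 1011110111001
Gen 4 (rule 41): 0110001100000
Gen 5 (rule 137): 0100101001111
Gen 6 (rule 75): 1001000011001
Gen 7 (rule 110): 1011000111011
Gen 8 (rule 41): 0110010100110

Answer: 0110010100110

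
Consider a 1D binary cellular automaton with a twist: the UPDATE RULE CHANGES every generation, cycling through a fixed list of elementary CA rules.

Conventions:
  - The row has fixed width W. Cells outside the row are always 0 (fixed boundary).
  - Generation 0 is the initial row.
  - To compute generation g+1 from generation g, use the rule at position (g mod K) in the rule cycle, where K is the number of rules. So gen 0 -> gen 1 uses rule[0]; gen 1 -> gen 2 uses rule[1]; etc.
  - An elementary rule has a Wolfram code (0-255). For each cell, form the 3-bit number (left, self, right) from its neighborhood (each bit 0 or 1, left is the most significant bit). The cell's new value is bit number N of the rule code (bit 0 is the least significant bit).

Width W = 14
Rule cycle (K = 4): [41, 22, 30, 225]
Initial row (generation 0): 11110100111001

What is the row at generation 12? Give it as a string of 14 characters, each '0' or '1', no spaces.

Answer: 00000001010011

Derivation:
Gen 0: 11110100111001
Gen 1 (rule 41): 10001000100000
Gen 2 (rule 22): 11011101110000
Gen 3 (rule 30): 10010001001000
Gen 4 (rule 225): 00000100000011
Gen 5 (rule 41): 11110001111010
Gen 6 (rule 22): 00001010000011
Gen 7 (rule 30): 00011011000110
Gen 8 (rule 225): 11001101010010
Gen 9 (rule 41): 10001010100000
Gen 10 (rule 22): 11011010110000
Gen 11 (rule 30): 10010010101000
Gen 12 (rule 225): 00000001010011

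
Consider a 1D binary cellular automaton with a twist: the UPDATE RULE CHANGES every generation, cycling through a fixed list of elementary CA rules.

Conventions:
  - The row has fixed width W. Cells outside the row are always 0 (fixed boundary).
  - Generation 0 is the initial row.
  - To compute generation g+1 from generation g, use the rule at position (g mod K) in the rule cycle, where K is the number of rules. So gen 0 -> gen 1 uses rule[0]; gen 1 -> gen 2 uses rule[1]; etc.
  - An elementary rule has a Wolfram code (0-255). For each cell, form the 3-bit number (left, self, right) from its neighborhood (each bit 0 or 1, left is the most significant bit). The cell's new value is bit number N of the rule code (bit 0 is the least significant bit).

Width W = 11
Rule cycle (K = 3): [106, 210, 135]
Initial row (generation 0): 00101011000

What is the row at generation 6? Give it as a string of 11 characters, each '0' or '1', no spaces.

Answer: 10010001001

Derivation:
Gen 0: 00101011000
Gen 1 (rule 106): 01010111000
Gen 2 (rule 210): 10000011100
Gen 3 (rule 135): 10111101001
Gen 4 (rule 106): 01100110010
Gen 5 (rule 210): 10111011101
Gen 6 (rule 135): 10010001001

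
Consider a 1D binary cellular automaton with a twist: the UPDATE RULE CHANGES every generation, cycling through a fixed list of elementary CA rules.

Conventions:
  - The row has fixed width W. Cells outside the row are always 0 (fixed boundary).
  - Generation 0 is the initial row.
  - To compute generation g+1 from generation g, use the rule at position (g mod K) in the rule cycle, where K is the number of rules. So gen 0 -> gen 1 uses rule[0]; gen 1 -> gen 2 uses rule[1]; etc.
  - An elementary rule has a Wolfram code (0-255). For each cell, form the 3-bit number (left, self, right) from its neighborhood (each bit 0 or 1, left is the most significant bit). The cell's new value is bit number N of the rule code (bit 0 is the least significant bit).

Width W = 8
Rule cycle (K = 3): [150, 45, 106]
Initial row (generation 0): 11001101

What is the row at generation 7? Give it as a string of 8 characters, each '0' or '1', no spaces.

Answer: 00010101

Derivation:
Gen 0: 11001101
Gen 1 (rule 150): 00110001
Gen 2 (rule 45): 10100101
Gen 3 (rule 106): 01001010
Gen 4 (rule 150): 11111011
Gen 5 (rule 45): 10000110
Gen 6 (rule 106): 00001110
Gen 7 (rule 150): 00010101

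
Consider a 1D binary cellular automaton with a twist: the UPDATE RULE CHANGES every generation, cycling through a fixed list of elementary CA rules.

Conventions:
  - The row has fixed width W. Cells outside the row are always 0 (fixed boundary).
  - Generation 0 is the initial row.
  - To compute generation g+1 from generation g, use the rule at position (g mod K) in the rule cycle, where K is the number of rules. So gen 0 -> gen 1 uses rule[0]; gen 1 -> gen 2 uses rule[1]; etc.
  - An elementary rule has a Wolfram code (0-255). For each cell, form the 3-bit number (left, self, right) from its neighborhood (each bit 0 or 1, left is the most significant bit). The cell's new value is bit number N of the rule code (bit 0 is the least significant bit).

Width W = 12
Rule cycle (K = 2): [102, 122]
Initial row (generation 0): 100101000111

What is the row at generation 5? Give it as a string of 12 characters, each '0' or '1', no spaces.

Gen 0: 100101000111
Gen 1 (rule 102): 101111001001
Gen 2 (rule 122): 011001110110
Gen 3 (rule 102): 101010011010
Gen 4 (rule 122): 010101111101
Gen 5 (rule 102): 111110000111

Answer: 111110000111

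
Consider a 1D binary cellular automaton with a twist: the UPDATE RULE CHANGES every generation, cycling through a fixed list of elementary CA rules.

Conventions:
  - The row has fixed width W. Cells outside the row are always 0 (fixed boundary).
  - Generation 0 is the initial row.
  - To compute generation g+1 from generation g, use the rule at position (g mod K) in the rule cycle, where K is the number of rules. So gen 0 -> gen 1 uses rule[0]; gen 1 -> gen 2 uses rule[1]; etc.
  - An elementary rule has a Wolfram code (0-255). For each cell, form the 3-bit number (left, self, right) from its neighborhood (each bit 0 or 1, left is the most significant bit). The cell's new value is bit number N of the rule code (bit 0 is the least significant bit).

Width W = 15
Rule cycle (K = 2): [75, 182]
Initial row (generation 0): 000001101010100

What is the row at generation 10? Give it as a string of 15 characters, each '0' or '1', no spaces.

Answer: 110010010111010

Derivation:
Gen 0: 000001101010100
Gen 1 (rule 75): 111111100000001
Gen 2 (rule 182): 011111010000011
Gen 3 (rule 75): 110001000111111
Gen 4 (rule 182): 001011101011110
Gen 5 (rule 75): 110010100010010
Gen 6 (rule 182): 001111110111111
Gen 7 (rule 75): 111000010100001
Gen 8 (rule 182): 010100111110011
Gen 9 (rule 75): 100001100010111
Gen 10 (rule 182): 110010010111010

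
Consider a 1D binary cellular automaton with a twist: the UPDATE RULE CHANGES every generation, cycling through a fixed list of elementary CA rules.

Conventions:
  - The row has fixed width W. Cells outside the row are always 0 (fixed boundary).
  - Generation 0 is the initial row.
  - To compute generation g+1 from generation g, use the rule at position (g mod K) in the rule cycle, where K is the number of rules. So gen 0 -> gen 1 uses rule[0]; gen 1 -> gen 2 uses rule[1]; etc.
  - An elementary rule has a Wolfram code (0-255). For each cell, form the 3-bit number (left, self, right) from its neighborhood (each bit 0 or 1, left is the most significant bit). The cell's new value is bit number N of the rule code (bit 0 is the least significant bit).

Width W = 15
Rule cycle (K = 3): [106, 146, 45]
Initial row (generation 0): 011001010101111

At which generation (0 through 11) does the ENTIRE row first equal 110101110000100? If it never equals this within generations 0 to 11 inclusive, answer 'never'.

Answer: never

Derivation:
Gen 0: 011001010101111
Gen 1 (rule 106): 111010101011001
Gen 2 (rule 146): 010000000000110
Gen 3 (rule 45): 010111111110100
Gen 4 (rule 106): 101100000011000
Gen 5 (rule 146): 000010000100100
Gen 6 (rule 45): 111010110100101
Gen 7 (rule 106): 101101111001010
Gen 8 (rule 146): 000000110110001
Gen 9 (rule 45): 111110101100101
Gen 10 (rule 106): 100011011101010
Gen 11 (rule 146): 010100001000001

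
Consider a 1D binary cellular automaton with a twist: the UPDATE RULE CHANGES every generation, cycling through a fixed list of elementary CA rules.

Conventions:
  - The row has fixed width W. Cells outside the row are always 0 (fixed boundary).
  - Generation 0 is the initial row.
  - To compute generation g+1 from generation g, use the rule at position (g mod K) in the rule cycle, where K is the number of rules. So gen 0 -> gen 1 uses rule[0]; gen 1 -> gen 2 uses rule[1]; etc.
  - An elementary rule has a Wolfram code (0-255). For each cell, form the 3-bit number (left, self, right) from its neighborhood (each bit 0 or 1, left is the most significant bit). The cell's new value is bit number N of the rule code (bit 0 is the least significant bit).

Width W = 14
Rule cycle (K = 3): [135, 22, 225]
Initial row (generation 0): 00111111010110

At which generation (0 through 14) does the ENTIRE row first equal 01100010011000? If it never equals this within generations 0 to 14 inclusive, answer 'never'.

Gen 0: 00111111010110
Gen 1 (rule 135): 11011110010000
Gen 2 (rule 22): 00000001111000
Gen 3 (rule 225): 11111100111011
Gen 4 (rule 135): 01111001010000
Gen 5 (rule 22): 10000111011000
Gen 6 (rule 225): 00110011101011
Gen 7 (rule 135): 11000101001000
Gen 8 (rule 22): 00101101111100
Gen 9 (rule 225): 10010110111101
Gen 10 (rule 135): 10110000011001
Gen 11 (rule 22): 10001000100111
Gen 12 (rule 225): 00100010000011
Gen 13 (rule 135): 11101110111100
Gen 14 (rule 22): 00000000000010

Answer: never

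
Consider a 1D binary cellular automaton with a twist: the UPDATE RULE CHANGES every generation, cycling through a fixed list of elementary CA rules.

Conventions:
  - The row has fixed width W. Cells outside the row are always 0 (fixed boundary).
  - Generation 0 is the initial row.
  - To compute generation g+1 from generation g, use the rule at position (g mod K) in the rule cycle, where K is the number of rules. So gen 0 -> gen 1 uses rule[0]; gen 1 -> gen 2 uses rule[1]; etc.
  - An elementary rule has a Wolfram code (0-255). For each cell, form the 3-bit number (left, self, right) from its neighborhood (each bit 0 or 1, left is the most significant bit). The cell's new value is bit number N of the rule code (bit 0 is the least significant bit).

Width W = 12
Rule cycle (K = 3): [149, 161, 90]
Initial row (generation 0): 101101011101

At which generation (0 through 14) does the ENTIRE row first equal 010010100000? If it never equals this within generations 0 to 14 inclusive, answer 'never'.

Answer: never

Derivation:
Gen 0: 101101011101
Gen 1 (rule 149): 100001001001
Gen 2 (rule 161): 001100000000
Gen 3 (rule 90): 011110000000
Gen 4 (rule 149): 001101111111
Gen 5 (rule 161): 100010111110
Gen 6 (rule 90): 010100100011
Gen 7 (rule 149): 010110111000
Gen 8 (rule 161): 001001010011
Gen 9 (rule 90): 010110001111
Gen 10 (rule 149): 010001100110
Gen 11 (rule 161): 000100000000
Gen 12 (rule 90): 001010000000
Gen 13 (rule 149): 101011111111
Gen 14 (rule 161): 010101111110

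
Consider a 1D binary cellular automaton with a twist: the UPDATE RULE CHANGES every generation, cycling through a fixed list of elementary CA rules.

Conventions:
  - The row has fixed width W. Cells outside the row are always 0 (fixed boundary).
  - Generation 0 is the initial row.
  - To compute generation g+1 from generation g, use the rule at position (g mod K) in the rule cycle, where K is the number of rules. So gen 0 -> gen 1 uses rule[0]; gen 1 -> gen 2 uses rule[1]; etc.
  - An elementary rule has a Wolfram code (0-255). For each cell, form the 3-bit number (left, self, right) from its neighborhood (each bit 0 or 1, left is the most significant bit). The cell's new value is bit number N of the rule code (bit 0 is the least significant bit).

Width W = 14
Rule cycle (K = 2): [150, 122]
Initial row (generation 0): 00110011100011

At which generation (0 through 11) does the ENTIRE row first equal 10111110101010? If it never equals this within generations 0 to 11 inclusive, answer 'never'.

Answer: 2

Derivation:
Gen 0: 00110011100011
Gen 1 (rule 150): 01001101010100
Gen 2 (rule 122): 10111110101010
Gen 3 (rule 150): 10011100101011
Gen 4 (rule 122): 01110111010111
Gen 5 (rule 150): 10100010010010
Gen 6 (rule 122): 01010101101101
Gen 7 (rule 150): 11010100000001
Gen 8 (rule 122): 11101010000010
Gen 9 (rule 150): 01001011000111
Gen 10 (rule 122): 10110111101101
Gen 11 (rule 150): 10000011000001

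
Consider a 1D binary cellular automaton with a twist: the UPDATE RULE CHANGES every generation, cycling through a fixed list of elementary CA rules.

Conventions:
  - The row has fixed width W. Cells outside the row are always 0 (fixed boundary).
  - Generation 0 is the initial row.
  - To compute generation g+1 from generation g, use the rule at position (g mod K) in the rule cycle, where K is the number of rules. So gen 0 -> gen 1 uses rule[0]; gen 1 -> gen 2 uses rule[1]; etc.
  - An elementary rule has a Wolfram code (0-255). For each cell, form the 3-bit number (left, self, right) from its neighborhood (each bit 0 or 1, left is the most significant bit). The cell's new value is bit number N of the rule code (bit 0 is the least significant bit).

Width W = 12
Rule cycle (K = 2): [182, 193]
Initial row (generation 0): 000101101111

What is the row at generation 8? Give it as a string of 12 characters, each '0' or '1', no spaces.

Gen 0: 000101101111
Gen 1 (rule 182): 001110010110
Gen 2 (rule 193): 100110000010
Gen 3 (rule 182): 111001000111
Gen 4 (rule 193): 011000010011
Gen 5 (rule 182): 100100111100
Gen 6 (rule 193): 000000011101
Gen 7 (rule 182): 000000101011
Gen 8 (rule 193): 111110000001

Answer: 111110000001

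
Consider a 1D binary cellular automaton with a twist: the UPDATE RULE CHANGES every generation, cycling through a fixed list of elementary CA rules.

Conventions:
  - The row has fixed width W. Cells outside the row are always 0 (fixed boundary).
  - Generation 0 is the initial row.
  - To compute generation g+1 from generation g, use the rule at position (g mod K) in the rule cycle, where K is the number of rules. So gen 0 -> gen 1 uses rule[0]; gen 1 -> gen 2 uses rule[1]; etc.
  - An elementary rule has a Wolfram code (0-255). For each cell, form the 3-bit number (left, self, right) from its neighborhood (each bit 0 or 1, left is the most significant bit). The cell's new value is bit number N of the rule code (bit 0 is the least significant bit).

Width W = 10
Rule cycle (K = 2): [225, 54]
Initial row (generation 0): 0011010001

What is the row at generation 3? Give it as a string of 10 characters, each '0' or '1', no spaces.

Gen 0: 0011010001
Gen 1 (rule 225): 1001100100
Gen 2 (rule 54): 1110011110
Gen 3 (rule 225): 0110001110

Answer: 0110001110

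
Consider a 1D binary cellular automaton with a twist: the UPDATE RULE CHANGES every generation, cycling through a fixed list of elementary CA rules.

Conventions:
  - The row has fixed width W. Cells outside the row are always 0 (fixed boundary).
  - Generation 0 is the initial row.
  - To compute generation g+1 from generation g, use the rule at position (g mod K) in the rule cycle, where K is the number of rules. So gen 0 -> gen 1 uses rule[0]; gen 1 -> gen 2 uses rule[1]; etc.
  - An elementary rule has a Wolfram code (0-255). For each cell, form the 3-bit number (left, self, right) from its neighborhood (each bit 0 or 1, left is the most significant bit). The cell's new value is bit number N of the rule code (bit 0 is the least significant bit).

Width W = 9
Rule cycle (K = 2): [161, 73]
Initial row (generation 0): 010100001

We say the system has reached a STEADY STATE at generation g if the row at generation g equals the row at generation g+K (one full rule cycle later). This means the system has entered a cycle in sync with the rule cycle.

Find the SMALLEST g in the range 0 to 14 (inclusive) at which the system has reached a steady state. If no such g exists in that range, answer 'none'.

Answer: none

Derivation:
Gen 0: 010100001
Gen 1 (rule 161): 001001100
Gen 2 (rule 73): 100001101
Gen 3 (rule 161): 001100010
Gen 4 (rule 73): 101101000
Gen 5 (rule 161): 010010011
Gen 6 (rule 73): 000000011
Gen 7 (rule 161): 111111000
Gen 8 (rule 73): 100001011
Gen 9 (rule 161): 001100100
Gen 10 (rule 73): 101100001
Gen 11 (rule 161): 010001100
Gen 12 (rule 73): 000101101
Gen 13 (rule 161): 110010010
Gen 14 (rule 73): 110000000
Gen 15 (rule 161): 000111111
Gen 16 (rule 73): 110100001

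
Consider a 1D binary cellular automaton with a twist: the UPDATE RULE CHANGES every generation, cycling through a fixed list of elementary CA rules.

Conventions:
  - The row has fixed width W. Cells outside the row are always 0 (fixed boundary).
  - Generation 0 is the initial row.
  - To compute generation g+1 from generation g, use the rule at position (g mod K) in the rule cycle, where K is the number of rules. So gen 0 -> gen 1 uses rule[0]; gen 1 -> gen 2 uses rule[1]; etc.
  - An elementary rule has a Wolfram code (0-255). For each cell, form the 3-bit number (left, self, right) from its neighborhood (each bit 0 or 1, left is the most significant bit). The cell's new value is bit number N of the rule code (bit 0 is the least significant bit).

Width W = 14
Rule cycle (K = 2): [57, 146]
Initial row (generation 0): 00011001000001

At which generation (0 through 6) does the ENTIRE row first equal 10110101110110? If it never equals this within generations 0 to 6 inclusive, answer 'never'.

Gen 0: 00011001000001
Gen 1 (rule 57): 11010100111100
Gen 2 (rule 146): 00000011011010
Gen 3 (rule 57): 11111010110101
Gen 4 (rule 146): 01110000000000
Gen 5 (rule 57): 01001111111111
Gen 6 (rule 146): 10110111111110

Answer: never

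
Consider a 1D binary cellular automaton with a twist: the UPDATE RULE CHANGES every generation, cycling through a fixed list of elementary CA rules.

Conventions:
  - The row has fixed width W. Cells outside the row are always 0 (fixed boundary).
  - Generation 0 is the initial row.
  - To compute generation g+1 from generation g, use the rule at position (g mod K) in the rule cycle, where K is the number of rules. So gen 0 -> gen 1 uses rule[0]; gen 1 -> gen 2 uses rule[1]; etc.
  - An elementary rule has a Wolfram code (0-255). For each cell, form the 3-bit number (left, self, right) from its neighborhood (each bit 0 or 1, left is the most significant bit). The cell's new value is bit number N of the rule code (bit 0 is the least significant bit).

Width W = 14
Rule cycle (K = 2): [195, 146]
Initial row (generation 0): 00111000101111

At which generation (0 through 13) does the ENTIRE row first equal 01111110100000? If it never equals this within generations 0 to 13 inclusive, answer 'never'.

Answer: 4

Derivation:
Gen 0: 00111000101111
Gen 1 (rule 195): 11011011000111
Gen 2 (rule 146): 00000000101010
Gen 3 (rule 195): 11111111000000
Gen 4 (rule 146): 01111110100000
Gen 5 (rule 195): 10111110001111
Gen 6 (rule 146): 00011101010110
Gen 7 (rule 195): 11101100000010
Gen 8 (rule 146): 01000010000101
Gen 9 (rule 195): 10011100111000
Gen 10 (rule 146): 01101011010100
Gen 11 (rule 195): 10100001000001
Gen 12 (rule 146): 00010010100010
Gen 13 (rule 195): 11100100001100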